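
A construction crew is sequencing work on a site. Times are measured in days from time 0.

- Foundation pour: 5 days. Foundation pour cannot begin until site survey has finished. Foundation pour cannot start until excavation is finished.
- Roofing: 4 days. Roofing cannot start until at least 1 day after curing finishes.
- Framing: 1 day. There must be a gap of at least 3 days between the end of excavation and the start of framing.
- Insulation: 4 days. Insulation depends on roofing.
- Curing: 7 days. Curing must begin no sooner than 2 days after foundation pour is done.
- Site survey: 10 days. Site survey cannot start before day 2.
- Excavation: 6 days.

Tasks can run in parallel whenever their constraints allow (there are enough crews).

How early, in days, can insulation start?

31

Excavation has no prerequisites, so it starts at day 0 and finishes at day 6.
After its own release at day 2, site survey can start at day 2 and finishes at day 12.
Foundation pour cannot start until site survey (finishes day 12); excavation (finishes day 6). The controlling bound is day 12, so foundation pour finishes at 12 + 5 = day 17.
Curing waits on foundation pour (finishes day 17, plus 2-day gap → day 19), so it starts at day 19 and finishes at 19 + 7 = day 26.
After curing (finishes day 26, plus 1-day gap → day 27), roofing can start at day 27 and finishes at day 31.
Insulation waits on roofing (finishes day 31), so the earliest it can start is day 31.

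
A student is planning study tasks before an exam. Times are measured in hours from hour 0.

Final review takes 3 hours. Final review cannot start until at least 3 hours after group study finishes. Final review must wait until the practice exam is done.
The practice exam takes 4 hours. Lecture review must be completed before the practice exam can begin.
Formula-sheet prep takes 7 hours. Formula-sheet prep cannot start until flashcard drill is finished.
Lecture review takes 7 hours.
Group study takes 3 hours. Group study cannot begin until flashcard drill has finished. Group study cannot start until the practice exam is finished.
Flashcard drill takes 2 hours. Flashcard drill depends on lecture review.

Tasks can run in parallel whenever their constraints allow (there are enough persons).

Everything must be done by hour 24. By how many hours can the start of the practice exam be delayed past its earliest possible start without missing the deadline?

4

Lecture review has no prerequisites, so it starts at hour 0 and finishes at hour 7.
The practice exam cannot begin until lecture review (finishes hour 7). It runs from hour 7 to 7 + 4 = hour 11.

Working backward from the deadline:
Final review has no dependents, so it just needs to finish by hour 24. Starting by 24 − 3 = hour 21 achieves that.
Group study must finish before final review (must start by hour 21, minus 3-hour gap → hour 18). With a 3-hour duration, group study must start by 18 − 3 = hour 15.
For the practice exam: group study (must start by hour 15); final review (must start by hour 21). The most restrictive is hour 15; with a 4-hour duration, the practice exam must start by hour 11.
So the practice exam can start as early as hour 7 and as late as hour 11, giving 11 − 7 = 4 hours of slack.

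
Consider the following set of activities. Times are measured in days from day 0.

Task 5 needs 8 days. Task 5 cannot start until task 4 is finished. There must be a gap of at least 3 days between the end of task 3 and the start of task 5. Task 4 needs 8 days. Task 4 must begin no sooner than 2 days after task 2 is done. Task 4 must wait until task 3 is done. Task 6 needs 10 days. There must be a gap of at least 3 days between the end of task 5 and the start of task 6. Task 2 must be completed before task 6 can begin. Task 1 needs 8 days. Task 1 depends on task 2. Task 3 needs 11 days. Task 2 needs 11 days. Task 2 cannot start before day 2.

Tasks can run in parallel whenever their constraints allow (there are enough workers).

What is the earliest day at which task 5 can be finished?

Nothing blocks task 3, so it runs from day 0 to day 11.
Task 2 waits on its own release at day 2, so it starts at day 2 and finishes at 2 + 11 = day 13.
For task 4: task 2 (finishes day 13, plus 2-day gap → day 15); task 3 (finishes day 11). Taking the maximum gives a start of day 15, and it finishes at 15 + 8 = day 23.
Task 5 needs all of task 4 (finishes day 23); task 3 (finishes day 11, plus 3-day gap → day 14). That puts its earliest start at day 23; it finishes at 23 + 8 = day 31.

31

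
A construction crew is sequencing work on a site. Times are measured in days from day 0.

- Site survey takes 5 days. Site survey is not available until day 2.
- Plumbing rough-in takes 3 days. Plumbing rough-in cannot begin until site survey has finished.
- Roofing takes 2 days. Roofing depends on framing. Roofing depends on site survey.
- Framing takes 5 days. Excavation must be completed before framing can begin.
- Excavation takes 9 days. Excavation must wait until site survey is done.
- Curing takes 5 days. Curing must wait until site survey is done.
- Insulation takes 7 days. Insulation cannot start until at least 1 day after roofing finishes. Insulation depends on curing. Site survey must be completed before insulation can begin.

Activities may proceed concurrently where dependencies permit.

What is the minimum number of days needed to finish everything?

Site survey cannot begin until its own release at day 2. It runs from day 2 to 2 + 5 = day 7.
After site survey (finishes day 7), plumbing rough-in can start at day 7 and finishes at day 10.
Curing cannot begin until site survey (finishes day 7). It runs from day 7 to 7 + 5 = day 12.
After site survey (finishes day 7), excavation can start at day 7 and finishes at day 16.
Framing cannot begin until excavation (finishes day 16). It runs from day 16 to 16 + 5 = day 21.
Roofing has to wait for framing (finishes day 21); site survey (finishes day 7). The latest of these is day 21, so roofing runs day 21 to 21 + 2 = day 23.
Insulation has to wait for roofing (finishes day 23, plus 1-day gap → day 24); curing (finishes day 12); site survey (finishes day 7). The latest of these is day 24, so insulation runs day 24 to 24 + 7 = day 31.
All tasks are finished once the last one completes. Finish times: Site survey at 7, Excavation at 16, Curing at 12, Framing at 21, Roofing at 23, Plumbing rough-in at 10, Insulation at 31. The latest is day 31.

31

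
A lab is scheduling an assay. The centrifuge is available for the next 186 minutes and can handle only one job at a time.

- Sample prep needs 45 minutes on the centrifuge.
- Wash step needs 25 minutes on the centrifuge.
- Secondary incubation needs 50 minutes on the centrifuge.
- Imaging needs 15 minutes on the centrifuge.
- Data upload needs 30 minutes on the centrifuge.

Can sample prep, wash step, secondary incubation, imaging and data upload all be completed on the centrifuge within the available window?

Yes

Running back to back, the jobs need 45 + 25 + 50 + 15 + 30 = 165 minutes on the centrifuge.
Since 165 ≤ 186, they fit within the window.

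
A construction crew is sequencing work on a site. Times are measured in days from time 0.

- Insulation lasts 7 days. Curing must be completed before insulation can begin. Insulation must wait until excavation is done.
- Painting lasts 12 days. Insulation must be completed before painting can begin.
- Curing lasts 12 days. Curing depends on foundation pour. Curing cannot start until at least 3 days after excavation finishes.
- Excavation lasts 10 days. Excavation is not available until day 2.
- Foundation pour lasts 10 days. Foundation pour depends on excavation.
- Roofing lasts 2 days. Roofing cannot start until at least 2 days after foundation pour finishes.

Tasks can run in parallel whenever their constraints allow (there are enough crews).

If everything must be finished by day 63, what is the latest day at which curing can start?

32

To finish by day 63, painting (duration 12) must start no later than day 51.
Insulation must finish before painting (must start by day 51). With a 7-day duration, insulation must start by 51 − 7 = day 44.
Since insulation (must start by day 44) depends on it, curing must finish by day 44. Backing off its 12-day duration gives a latest start of day 32.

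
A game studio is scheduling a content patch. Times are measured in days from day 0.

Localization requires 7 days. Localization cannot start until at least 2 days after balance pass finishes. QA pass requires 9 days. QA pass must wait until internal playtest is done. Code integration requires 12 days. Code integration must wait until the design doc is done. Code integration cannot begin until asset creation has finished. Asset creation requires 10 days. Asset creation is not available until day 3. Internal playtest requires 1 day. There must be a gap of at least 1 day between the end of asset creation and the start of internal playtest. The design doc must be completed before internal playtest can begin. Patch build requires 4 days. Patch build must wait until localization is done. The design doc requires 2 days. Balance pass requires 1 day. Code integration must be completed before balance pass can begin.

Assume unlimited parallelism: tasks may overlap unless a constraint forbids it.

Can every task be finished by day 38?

Asset creation waits on its own release at day 3, so it starts at day 3 and finishes at 3 + 10 = day 13.
The design doc can start immediately at day 0; it finishes at day 2.
Internal playtest needs all of asset creation (finishes day 13, plus 1-day gap → day 14); the design doc (finishes day 2). That puts its earliest start at day 14; it finishes at 14 + 1 = day 15.
After internal playtest (finishes day 15), QA pass can start at day 15 and finishes at day 24.
For code integration: the design doc (finishes day 2); asset creation (finishes day 13). Taking the maximum gives a start of day 13, and it finishes at 13 + 12 = day 25.
After code integration (finishes day 25), balance pass can start at day 25 and finishes at day 26.
Localization cannot begin until balance pass (finishes day 26, plus 2-day gap → day 28). It runs from day 28 to 28 + 7 = day 35.
Patch build waits on localization (finishes day 35), so it starts at day 35 and finishes at 35 + 4 = day 39.
The earliest everything can be done is day 39, which is after the deadline of 38, so it is not possible.

No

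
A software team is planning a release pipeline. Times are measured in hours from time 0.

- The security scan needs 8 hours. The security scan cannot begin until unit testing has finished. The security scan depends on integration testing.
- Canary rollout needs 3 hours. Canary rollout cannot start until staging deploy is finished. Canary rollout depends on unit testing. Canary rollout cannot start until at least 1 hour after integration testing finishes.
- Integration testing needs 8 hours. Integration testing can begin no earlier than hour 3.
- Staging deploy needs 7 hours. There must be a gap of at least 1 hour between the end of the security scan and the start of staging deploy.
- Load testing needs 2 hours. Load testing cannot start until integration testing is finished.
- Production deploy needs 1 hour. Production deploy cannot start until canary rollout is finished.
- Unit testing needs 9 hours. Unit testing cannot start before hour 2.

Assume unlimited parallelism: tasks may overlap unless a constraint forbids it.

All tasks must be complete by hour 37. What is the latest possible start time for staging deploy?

To finish by hour 37, production deploy (duration 1) must start no later than hour 36.
Canary rollout has to be done before production deploy (must start by hour 36). That means finishing by hour 36, i.e. starting by 36 − 3 = hour 33.
Staging deploy feeds into canary rollout (must start by hour 33); so staging deploy must finish by hour 33 and therefore start by hour 26.

26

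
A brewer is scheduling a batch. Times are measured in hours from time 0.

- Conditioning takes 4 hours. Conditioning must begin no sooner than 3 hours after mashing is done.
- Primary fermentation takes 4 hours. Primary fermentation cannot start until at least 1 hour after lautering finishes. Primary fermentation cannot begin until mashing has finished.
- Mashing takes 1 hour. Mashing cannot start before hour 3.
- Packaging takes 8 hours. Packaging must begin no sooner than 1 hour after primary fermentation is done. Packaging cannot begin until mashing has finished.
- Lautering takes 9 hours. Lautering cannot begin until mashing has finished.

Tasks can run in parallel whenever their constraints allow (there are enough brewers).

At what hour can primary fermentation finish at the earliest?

18

Mashing waits on its own release at hour 3, so it starts at hour 3 and finishes at 3 + 1 = hour 4.
Lautering cannot begin until mashing (finishes hour 4). It runs from hour 4 to 4 + 9 = hour 13.
For primary fermentation: lautering (finishes hour 13, plus 1-hour gap → hour 14); mashing (finishes hour 4). Taking the maximum gives a start of hour 14, and it finishes at 14 + 4 = hour 18.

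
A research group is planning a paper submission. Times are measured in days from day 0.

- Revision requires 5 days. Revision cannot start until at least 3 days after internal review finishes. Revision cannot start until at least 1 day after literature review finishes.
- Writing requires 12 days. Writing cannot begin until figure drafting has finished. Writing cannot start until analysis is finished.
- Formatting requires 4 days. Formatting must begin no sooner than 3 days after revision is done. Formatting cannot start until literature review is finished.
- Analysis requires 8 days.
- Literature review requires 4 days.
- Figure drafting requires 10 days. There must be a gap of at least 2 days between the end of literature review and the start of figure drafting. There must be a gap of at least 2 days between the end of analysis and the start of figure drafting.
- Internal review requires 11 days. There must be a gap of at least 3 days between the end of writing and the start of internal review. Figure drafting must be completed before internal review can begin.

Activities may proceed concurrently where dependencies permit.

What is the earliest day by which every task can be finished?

61

Nothing blocks analysis, so it runs from day 0 to day 8.
Nothing blocks literature review, so it runs from day 0 to day 4.
Figure drafting cannot start until literature review (finishes day 4, plus 2-day gap → day 6); analysis (finishes day 8, plus 2-day gap → day 10). The controlling bound is day 10, so figure drafting finishes at 10 + 10 = day 20.
Writing has to wait for figure drafting (finishes day 20); analysis (finishes day 8). The latest of these is day 20, so writing runs day 20 to 20 + 12 = day 32.
Internal review cannot start until writing (finishes day 32, plus 3-day gap → day 35); figure drafting (finishes day 20). The controlling bound is day 35, so internal review finishes at 35 + 11 = day 46.
Revision needs all of internal review (finishes day 46, plus 3-day gap → day 49); literature review (finishes day 4, plus 1-day gap → day 5). That puts its earliest start at day 49; it finishes at 49 + 5 = day 54.
Formatting needs all of revision (finishes day 54, plus 3-day gap → day 57); literature review (finishes day 4). That puts its earliest start at day 57; it finishes at 57 + 4 = day 61.
All tasks are finished once the last one completes. Finish times: Literature review at 4, Analysis at 8, Figure drafting at 20, Writing at 32, Internal review at 46, Revision at 54, Formatting at 61. The latest is day 61.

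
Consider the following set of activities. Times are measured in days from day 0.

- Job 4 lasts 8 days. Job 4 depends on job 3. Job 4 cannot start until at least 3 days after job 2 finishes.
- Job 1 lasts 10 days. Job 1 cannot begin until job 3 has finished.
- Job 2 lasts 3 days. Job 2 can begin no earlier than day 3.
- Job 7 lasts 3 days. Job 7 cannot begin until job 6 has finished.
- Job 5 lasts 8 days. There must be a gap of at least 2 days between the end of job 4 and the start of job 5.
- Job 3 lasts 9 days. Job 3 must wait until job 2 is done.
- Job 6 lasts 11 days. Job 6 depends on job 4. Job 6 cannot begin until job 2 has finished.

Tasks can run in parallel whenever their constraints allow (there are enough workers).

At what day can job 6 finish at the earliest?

Job 2 waits on its own release at day 3, so it starts at day 3 and finishes at 3 + 3 = day 6.
Job 3 waits on job 2 (finishes day 6), so it starts at day 6 and finishes at 6 + 9 = day 15.
Job 4 cannot start until job 3 (finishes day 15); job 2 (finishes day 6, plus 3-day gap → day 9). The controlling bound is day 15, so job 4 finishes at 15 + 8 = day 23.
Job 6 needs all of job 4 (finishes day 23); job 2 (finishes day 6). That puts its earliest start at day 23; it finishes at 23 + 11 = day 34.

34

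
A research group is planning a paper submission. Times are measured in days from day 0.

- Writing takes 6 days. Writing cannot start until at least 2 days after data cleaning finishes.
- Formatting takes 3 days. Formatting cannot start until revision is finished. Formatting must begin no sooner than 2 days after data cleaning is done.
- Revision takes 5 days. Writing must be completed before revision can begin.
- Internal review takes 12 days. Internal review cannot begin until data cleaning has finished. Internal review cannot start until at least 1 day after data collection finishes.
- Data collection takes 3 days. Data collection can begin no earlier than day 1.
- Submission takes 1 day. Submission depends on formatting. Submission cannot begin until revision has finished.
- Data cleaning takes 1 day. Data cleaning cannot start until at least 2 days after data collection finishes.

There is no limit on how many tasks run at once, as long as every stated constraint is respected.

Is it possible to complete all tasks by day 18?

Data collection waits on its own release at day 1, so it starts at day 1 and finishes at 1 + 3 = day 4.
Data cleaning cannot begin until data collection (finishes day 4, plus 2-day gap → day 6). It runs from day 6 to 6 + 1 = day 7.
Internal review cannot start until data cleaning (finishes day 7); data collection (finishes day 4, plus 1-day gap → day 5). The controlling bound is day 7, so internal review finishes at 7 + 12 = day 19.
Writing waits on data cleaning (finishes day 7, plus 2-day gap → day 9), so it starts at day 9 and finishes at 9 + 6 = day 15.
After writing (finishes day 15), revision can start at day 15 and finishes at day 20.
Formatting needs all of revision (finishes day 20); data cleaning (finishes day 7, plus 2-day gap → day 9). That puts its earliest start at day 20; it finishes at 20 + 3 = day 23.
Submission has to wait for formatting (finishes day 23); revision (finishes day 20). The latest of these is day 23, so submission runs day 23 to 23 + 1 = day 24.
The earliest everything can be done is day 24, which is after the deadline of 18, so it is not possible.

No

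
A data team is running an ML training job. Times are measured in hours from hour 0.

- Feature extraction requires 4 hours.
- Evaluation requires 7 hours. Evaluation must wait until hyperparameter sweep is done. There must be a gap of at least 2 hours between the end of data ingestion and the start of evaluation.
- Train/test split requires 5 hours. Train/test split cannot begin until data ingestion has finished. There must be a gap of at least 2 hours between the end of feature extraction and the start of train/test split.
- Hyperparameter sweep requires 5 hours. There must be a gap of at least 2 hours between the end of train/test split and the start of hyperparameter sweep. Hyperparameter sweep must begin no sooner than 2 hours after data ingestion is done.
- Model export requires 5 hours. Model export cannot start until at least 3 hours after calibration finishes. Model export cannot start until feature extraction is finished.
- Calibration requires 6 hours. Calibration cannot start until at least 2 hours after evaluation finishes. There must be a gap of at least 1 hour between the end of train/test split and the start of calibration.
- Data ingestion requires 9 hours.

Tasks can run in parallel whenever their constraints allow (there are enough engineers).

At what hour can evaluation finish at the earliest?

28

Feature extraction can start immediately at hour 0; it finishes at hour 4.
Nothing blocks data ingestion, so it runs from hour 0 to hour 9.
Train/test split needs all of data ingestion (finishes hour 9); feature extraction (finishes hour 4, plus 2-hour gap → hour 6). That puts its earliest start at hour 9; it finishes at 9 + 5 = hour 14.
For hyperparameter sweep: train/test split (finishes hour 14, plus 2-hour gap → hour 16); data ingestion (finishes hour 9, plus 2-hour gap → hour 11). Taking the maximum gives a start of hour 16, and it finishes at 16 + 5 = hour 21.
For evaluation: hyperparameter sweep (finishes hour 21); data ingestion (finishes hour 9, plus 2-hour gap → hour 11). Taking the maximum gives a start of hour 21, and it finishes at 21 + 7 = hour 28.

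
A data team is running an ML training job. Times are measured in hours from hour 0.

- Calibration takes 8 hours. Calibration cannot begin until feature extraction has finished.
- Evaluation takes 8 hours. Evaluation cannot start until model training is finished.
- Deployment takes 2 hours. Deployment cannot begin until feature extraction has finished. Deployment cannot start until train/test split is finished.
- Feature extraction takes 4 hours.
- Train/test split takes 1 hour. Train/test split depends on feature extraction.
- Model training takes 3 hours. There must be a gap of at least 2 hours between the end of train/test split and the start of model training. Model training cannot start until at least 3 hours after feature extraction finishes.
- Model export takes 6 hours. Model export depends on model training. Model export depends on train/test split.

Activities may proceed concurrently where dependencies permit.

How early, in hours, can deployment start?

5

Feature extraction can start immediately at hour 0; it finishes at hour 4.
Train/test split waits on feature extraction (finishes hour 4), so it starts at hour 4 and finishes at 4 + 1 = hour 5.
Deployment waits on feature extraction (finishes hour 4); train/test split (finishes hour 5). The latest of these is hour 5, which is the earliest deployment can start.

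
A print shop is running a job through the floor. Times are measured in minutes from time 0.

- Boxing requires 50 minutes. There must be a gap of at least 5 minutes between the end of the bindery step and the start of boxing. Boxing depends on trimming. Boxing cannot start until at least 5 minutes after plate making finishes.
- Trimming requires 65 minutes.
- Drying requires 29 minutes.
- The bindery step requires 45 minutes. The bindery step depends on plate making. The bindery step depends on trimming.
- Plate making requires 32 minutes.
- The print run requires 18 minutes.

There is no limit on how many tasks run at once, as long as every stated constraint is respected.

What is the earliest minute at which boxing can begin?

115

Trimming has no prerequisites, so it starts at minute 0 and finishes at minute 65.
Plate making can start immediately at minute 0; it finishes at minute 32.
The bindery step cannot start until plate making (finishes minute 32); trimming (finishes minute 65). The controlling bound is minute 65, so the bindery step finishes at 65 + 45 = minute 110.
Boxing waits on the bindery step (finishes minute 110, plus 5-minute gap → minute 115); trimming (finishes minute 65); plate making (finishes minute 32, plus 5-minute gap → minute 37). The latest of these is minute 115, which is the earliest boxing can start.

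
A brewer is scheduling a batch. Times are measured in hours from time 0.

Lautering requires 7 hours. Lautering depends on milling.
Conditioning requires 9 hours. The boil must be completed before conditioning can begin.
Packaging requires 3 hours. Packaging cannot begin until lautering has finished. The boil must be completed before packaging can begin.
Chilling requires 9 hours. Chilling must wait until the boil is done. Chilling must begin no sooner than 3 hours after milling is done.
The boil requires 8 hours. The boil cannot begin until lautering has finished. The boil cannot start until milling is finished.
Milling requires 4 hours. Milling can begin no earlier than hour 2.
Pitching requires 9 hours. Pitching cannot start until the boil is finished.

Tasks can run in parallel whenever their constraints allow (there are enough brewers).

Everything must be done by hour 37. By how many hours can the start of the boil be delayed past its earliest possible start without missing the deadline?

After its own release at hour 2, milling can start at hour 2 and finishes at hour 6.
Lautering waits on milling (finishes hour 6), so it starts at hour 6 and finishes at 6 + 7 = hour 13.
The boil needs all of lautering (finishes hour 13); milling (finishes hour 6). That puts its earliest start at hour 13; it finishes at 13 + 8 = hour 21.

Working backward from the deadline:
To finish by hour 37, chilling (duration 9) must start no later than hour 28.
Nothing follows pitching; the deadline of hour 37 is its only limit. It must start by 37 − 9 = hour 28.
Nothing follows conditioning; the deadline of hour 37 is its only limit. It must start by 37 − 9 = hour 28.
To finish by hour 37, packaging (duration 3) must start no later than hour 34.
The boil must finish in time for chilling (must start by hour 28); pitching (must start by hour 28); conditioning (must start by hour 28); packaging (must start by hour 34). The tightest is hour 28, so the boil must start by 28 − 8 = hour 20.
So the boil can start as early as hour 13 and as late as hour 20, giving 20 − 13 = 7 hours of slack.

7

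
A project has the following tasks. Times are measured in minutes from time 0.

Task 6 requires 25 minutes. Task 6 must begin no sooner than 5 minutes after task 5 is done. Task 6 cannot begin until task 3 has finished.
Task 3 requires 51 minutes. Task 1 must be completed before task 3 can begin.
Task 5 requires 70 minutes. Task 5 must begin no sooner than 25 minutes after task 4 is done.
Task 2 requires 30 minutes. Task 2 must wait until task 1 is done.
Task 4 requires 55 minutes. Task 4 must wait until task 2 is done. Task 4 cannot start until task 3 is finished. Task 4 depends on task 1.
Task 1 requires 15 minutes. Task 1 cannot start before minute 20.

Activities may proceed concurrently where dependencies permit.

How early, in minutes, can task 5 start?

166

Task 1 cannot begin until its own release at minute 20. It runs from minute 20 to 20 + 15 = minute 35.
After task 1 (finishes minute 35), task 3 can start at minute 35 and finishes at minute 86.
Task 2 cannot begin until task 1 (finishes minute 35). It runs from minute 35 to 35 + 30 = minute 65.
Task 4 cannot start until task 2 (finishes minute 65); task 3 (finishes minute 86); task 1 (finishes minute 35). The controlling bound is minute 86, so task 4 finishes at 86 + 55 = minute 141.
Task 5 waits on task 4 (finishes minute 141, plus 25-minute gap → minute 166), so the earliest it can start is minute 166.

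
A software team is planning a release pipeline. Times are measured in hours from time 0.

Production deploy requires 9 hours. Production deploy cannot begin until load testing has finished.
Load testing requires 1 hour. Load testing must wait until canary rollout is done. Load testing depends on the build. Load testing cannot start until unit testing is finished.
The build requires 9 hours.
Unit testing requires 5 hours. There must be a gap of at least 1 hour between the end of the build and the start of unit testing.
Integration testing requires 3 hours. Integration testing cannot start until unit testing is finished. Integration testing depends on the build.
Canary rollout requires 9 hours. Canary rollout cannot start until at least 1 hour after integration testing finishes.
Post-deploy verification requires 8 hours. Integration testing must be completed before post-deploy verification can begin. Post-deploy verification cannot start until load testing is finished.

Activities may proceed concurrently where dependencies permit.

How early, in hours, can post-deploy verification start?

29

Nothing blocks the build, so it runs from hour 0 to hour 9.
Unit testing waits on the build (finishes hour 9, plus 1-hour gap → hour 10), so it starts at hour 10 and finishes at 10 + 5 = hour 15.
Integration testing cannot start until unit testing (finishes hour 15); the build (finishes hour 9). The controlling bound is hour 15, so integration testing finishes at 15 + 3 = hour 18.
Canary rollout waits on integration testing (finishes hour 18, plus 1-hour gap → hour 19), so it starts at hour 19 and finishes at 19 + 9 = hour 28.
Load testing needs all of canary rollout (finishes hour 28); the build (finishes hour 9); unit testing (finishes hour 15). That puts its earliest start at hour 28; it finishes at 28 + 1 = hour 29.
Post-deploy verification waits on integration testing (finishes hour 18); load testing (finishes hour 29). The latest of these is hour 29, which is the earliest post-deploy verification can start.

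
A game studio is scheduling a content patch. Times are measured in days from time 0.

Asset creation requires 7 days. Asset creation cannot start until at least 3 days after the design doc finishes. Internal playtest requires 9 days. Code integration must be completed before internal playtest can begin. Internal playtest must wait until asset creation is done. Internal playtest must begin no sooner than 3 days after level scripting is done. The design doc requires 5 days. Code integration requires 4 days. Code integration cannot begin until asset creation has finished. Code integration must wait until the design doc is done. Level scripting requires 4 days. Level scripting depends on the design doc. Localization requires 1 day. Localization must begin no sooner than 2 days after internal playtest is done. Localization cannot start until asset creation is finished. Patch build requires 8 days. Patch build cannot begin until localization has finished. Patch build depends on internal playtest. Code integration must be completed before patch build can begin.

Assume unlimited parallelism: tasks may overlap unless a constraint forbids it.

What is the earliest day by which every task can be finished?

39

Nothing blocks the design doc, so it runs from day 0 to day 5.
Level scripting cannot begin until the design doc (finishes day 5). It runs from day 5 to 5 + 4 = day 9.
Asset creation waits on the design doc (finishes day 5, plus 3-day gap → day 8), so it starts at day 8 and finishes at 8 + 7 = day 15.
For code integration: asset creation (finishes day 15); the design doc (finishes day 5). Taking the maximum gives a start of day 15, and it finishes at 15 + 4 = day 19.
For internal playtest: code integration (finishes day 19); asset creation (finishes day 15); level scripting (finishes day 9, plus 3-day gap → day 12). Taking the maximum gives a start of day 19, and it finishes at 19 + 9 = day 28.
Localization has to wait for internal playtest (finishes day 28, plus 2-day gap → day 30); asset creation (finishes day 15). The latest of these is day 30, so localization runs day 30 to 30 + 1 = day 31.
Patch build needs all of localization (finishes day 31); internal playtest (finishes day 28); code integration (finishes day 19). That puts its earliest start at day 31; it finishes at 31 + 8 = day 39.
All tasks are finished once the last one completes. Finish times: The design doc at 5, Asset creation at 15, Level scripting at 9, Code integration at 19, Internal playtest at 28, Localization at 31, Patch build at 39. The latest is day 39.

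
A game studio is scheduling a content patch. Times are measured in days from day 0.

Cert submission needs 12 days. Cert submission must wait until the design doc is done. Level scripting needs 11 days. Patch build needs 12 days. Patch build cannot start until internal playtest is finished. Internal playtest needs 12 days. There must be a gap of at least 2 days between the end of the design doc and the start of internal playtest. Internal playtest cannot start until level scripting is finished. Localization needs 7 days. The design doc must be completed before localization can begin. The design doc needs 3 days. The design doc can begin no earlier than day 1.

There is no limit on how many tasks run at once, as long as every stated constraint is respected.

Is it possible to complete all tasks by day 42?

Nothing blocks level scripting, so it runs from day 0 to day 11.
The design doc waits on its own release at day 1, so it starts at day 1 and finishes at 1 + 3 = day 4.
Cert submission waits on the design doc (finishes day 4), so it starts at day 4 and finishes at 4 + 12 = day 16.
Localization waits on the design doc (finishes day 4), so it starts at day 4 and finishes at 4 + 7 = day 11.
For internal playtest: the design doc (finishes day 4, plus 2-day gap → day 6); level scripting (finishes day 11). Taking the maximum gives a start of day 11, and it finishes at 11 + 12 = day 23.
After internal playtest (finishes day 23), patch build can start at day 23 and finishes at day 35.
Every task is finished by day 35, which is no later than the deadline of 42, so the schedule is feasible.

Yes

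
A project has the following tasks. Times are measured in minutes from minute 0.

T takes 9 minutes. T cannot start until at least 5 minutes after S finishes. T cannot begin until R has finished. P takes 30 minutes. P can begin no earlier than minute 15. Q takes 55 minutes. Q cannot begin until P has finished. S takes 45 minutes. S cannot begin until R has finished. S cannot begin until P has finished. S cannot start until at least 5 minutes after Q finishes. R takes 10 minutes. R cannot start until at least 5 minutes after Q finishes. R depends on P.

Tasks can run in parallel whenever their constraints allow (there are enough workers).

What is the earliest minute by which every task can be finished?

174

After its own release at minute 15, P can start at minute 15 and finishes at minute 45.
After P (finishes minute 45), Q can start at minute 45 and finishes at minute 100.
R cannot start until Q (finishes minute 100, plus 5-minute gap → minute 105); P (finishes minute 45). The controlling bound is minute 105, so R finishes at 105 + 10 = minute 115.
S has to wait for R (finishes minute 115); P (finishes minute 45); Q (finishes minute 100, plus 5-minute gap → minute 105). The latest of these is minute 115, so S runs minute 115 to 115 + 45 = minute 160.
T has to wait for S (finishes minute 160, plus 5-minute gap → minute 165); R (finishes minute 115). The latest of these is minute 165, so T runs minute 165 to 165 + 9 = minute 174.
All tasks are finished once the last one completes. Finish times: P at 45, Q at 100, R at 115, S at 160, T at 174. The latest is minute 174.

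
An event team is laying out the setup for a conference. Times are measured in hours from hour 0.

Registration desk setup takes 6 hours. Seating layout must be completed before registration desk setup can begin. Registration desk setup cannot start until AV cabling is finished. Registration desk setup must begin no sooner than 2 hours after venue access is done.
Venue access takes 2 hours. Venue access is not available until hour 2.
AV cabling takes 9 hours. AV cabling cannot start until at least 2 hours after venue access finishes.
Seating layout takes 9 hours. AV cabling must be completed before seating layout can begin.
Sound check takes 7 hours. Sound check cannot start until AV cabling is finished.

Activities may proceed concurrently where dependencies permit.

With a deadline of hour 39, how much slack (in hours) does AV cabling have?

9

Venue access cannot begin until its own release at hour 2. It runs from hour 2 to 2 + 2 = hour 4.
AV cabling cannot begin until venue access (finishes hour 4, plus 2-hour gap → hour 6). It runs from hour 6 to 6 + 9 = hour 15.

Working backward from the deadline:
To finish by hour 39, registration desk setup (duration 6) must start no later than hour 33.
Seating layout has to be done before registration desk setup (must start by hour 33). That means finishing by hour 33, i.e. starting by 33 − 9 = hour 24.
Sound check must finish by hour 39; it takes 7 hours, so it must start by 39 − 7 = hour 32.
AV cabling feeds seating layout (must start by hour 24); registration desk setup (must start by hour 33); sound check (must start by hour 32). Taking the minimum, AV cabling must finish by hour 24 and start by 24 − 9 = hour 15.
So AV cabling can start as early as hour 6 and as late as hour 15, giving 15 − 6 = 9 hours of slack.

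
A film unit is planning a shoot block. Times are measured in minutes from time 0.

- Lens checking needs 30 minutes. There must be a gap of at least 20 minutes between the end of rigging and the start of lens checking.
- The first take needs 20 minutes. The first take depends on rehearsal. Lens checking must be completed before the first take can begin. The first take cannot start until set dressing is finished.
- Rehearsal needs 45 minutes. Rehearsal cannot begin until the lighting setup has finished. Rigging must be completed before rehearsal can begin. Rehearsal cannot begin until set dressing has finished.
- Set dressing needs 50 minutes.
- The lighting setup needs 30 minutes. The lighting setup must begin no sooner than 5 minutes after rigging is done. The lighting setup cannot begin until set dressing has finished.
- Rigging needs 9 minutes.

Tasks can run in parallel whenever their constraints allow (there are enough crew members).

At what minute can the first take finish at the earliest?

145

Nothing blocks set dressing, so it runs from minute 0 to minute 50.
Rigging has no prerequisites, so it starts at minute 0 and finishes at minute 9.
After rigging (finishes minute 9, plus 20-minute gap → minute 29), lens checking can start at minute 29 and finishes at minute 59.
The lighting setup has to wait for rigging (finishes minute 9, plus 5-minute gap → minute 14); set dressing (finishes minute 50). The latest of these is minute 50, so the lighting setup runs minute 50 to 50 + 30 = minute 80.
For rehearsal: the lighting setup (finishes minute 80); rigging (finishes minute 9); set dressing (finishes minute 50). Taking the maximum gives a start of minute 80, and it finishes at 80 + 45 = minute 125.
For the first take: rehearsal (finishes minute 125); lens checking (finishes minute 59); set dressing (finishes minute 50). Taking the maximum gives a start of minute 125, and it finishes at 125 + 20 = minute 145.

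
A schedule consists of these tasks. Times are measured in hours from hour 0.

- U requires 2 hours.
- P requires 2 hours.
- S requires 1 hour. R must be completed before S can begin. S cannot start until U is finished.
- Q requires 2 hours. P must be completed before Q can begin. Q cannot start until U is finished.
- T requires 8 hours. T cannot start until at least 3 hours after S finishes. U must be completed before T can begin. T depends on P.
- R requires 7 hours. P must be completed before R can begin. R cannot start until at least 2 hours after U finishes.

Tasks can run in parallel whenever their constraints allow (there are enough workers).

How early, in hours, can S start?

U can start immediately at hour 0; it finishes at hour 2.
Nothing blocks P, so it runs from hour 0 to hour 2.
For R: P (finishes hour 2); U (finishes hour 2, plus 2-hour gap → hour 4). Taking the maximum gives a start of hour 4, and it finishes at 4 + 7 = hour 11.
S waits on R (finishes hour 11); U (finishes hour 2). The latest of these is hour 11, which is the earliest S can start.

11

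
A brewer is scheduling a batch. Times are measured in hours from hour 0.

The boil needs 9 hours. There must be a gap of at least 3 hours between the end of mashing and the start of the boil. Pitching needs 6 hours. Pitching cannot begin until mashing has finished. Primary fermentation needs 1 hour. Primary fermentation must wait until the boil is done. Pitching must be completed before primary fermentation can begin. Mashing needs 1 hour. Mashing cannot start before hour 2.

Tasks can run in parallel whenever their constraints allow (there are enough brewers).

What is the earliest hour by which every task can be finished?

Mashing waits on its own release at hour 2, so it starts at hour 2 and finishes at 2 + 1 = hour 3.
Pitching cannot begin until mashing (finishes hour 3). It runs from hour 3 to 3 + 6 = hour 9.
The boil cannot begin until mashing (finishes hour 3, plus 3-hour gap → hour 6). It runs from hour 6 to 6 + 9 = hour 15.
For primary fermentation: the boil (finishes hour 15); pitching (finishes hour 9). Taking the maximum gives a start of hour 15, and it finishes at 15 + 1 = hour 16.
All tasks are finished once the last one completes. Finish times: Mashing at 3, The boil at 15, Pitching at 9, Primary fermentation at 16. The latest is hour 16.

16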